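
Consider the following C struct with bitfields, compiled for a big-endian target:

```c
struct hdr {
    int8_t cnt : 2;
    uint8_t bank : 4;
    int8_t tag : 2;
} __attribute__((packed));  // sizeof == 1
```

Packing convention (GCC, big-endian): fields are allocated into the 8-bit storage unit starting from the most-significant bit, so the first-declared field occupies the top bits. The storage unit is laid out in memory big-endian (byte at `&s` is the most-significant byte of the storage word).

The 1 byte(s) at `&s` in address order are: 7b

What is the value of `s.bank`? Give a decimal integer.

14

[0]=0x7b (big-endian) → word 0x7b
cnt [6+:2] = (word>>6) & 0x3 = 1
bank [2+:4] = (word>>2) & 0xf = 14  ←
tag [0+:2] = (word>>0) & 0x3 = 3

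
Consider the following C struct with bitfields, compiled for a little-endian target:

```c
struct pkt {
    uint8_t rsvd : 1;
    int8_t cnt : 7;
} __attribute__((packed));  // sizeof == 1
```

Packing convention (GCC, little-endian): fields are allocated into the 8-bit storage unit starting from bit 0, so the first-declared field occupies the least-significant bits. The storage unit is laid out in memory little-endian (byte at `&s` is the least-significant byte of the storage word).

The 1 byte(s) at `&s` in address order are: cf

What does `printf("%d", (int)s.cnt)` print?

[0]=0xcf (little-endian) → word 0xcf
rsvd [0+:1] = (word>>0) & 0x1 = 1
cnt [1+:7] = (word>>1) & 0x7f = 103  ←
cnt signed 7b, MSB=1: 103 - 128 = -25

-25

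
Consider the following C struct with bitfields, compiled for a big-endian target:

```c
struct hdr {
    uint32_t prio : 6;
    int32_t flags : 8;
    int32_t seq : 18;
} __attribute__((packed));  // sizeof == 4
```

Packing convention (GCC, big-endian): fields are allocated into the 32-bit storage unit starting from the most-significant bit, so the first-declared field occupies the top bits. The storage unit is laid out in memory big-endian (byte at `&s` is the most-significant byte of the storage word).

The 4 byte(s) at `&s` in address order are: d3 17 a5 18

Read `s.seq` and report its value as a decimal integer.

[0]=0xd3 [1]=0x17 [2]=0xa5 [3]=0x18 (big-endian) → word 0xd317a518
prio [26+:6] = (word>>26) & 0x3f = 52
flags [18+:8] = (word>>18) & 0xff = 197
seq [0+:18] = (word>>0) & 0x3ffff = 238872  ←
seq signed 18b, MSB=1: 238872 - 262144 = -23272

-23272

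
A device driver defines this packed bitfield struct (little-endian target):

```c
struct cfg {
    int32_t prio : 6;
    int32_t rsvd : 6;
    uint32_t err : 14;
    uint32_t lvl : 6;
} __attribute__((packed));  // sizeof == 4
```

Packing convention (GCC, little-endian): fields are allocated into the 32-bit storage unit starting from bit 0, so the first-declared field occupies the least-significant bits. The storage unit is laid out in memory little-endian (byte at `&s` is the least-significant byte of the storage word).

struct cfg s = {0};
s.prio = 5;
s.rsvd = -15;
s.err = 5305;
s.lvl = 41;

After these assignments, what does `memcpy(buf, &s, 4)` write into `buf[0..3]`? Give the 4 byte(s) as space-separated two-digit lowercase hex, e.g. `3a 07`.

45 9c 4b a5

[0+:6] prio=5 & 0x3f = 0x5; word=0x00000005
[6+:6] rsvd=-15 & 0x3f = 0x31; word=0x00000c45
[12+:14] err=5305 & 0x3fff = 0x14b9; word=0x014b9c45
[26+:6] lvl=41 & 0x3f = 0x29; word=0xa54b9c45
word = 0xa54b9c45 → little-endian bytes:
  [0]=0x45  [1]=0x9c  [2]=0x4b  [3]=0xa5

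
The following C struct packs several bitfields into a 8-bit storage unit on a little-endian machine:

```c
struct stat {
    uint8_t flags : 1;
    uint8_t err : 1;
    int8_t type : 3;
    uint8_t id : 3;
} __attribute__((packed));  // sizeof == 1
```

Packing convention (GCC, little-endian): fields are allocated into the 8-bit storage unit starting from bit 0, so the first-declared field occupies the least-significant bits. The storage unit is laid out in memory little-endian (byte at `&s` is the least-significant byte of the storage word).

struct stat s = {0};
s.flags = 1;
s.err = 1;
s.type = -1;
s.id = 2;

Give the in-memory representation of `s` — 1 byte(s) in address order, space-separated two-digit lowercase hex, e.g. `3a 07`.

flags (1b) val=1 bits=0x1 at bit 0: 0x01
err (1b) val=1 bits=0x1 at bit 1: 0x03
type (3b) val=-1 bits=0x7 at bit 2: 0x1f
id (3b) val=2 bits=0x2 at bit 5: 0x5f
word = 0x5f → little-endian bytes:
  [0]=0x5f

5f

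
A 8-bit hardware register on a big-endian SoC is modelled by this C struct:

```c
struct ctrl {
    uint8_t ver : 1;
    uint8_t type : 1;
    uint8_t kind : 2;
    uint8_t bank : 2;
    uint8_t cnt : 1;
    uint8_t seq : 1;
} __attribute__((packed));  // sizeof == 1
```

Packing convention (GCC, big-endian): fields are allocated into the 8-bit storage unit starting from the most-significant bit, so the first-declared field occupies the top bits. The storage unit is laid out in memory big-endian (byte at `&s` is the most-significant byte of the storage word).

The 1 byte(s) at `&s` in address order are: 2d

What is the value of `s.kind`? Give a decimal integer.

[0]=0x2d (big-endian) → word 0x2d
ver:1 @ bit 7 → (0x2d>>7)&0x1 = 0x0
type:1 @ bit 6 → (0x2d>>6)&0x1 = 0x0
kind:2 @ bit 4 → (0x2d>>4)&0x3 = 0x2  ←
bank:2 @ bit 2 → (0x2d>>2)&0x3 = 0x3
cnt:1 @ bit 1 → (0x2d>>1)&0x1 = 0x0
seq:1 @ bit 0 → (0x2d>>0)&0x1 = 0x1

2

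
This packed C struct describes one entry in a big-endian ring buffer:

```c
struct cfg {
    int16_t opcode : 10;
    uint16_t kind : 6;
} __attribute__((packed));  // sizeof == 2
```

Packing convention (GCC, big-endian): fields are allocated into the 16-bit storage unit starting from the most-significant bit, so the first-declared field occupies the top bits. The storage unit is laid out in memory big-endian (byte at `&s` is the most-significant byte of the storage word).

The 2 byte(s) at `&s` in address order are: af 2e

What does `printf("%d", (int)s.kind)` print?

[0]=0xaf [1]=0x2e (big-endian) → word 0xaf2e
opcode:10 @ bit 6 → (0xaf2e>>6)&0x3ff = 0x2bc
kind:6 @ bit 0 → (0xaf2e>>0)&0x3f = 0x2e  ←

46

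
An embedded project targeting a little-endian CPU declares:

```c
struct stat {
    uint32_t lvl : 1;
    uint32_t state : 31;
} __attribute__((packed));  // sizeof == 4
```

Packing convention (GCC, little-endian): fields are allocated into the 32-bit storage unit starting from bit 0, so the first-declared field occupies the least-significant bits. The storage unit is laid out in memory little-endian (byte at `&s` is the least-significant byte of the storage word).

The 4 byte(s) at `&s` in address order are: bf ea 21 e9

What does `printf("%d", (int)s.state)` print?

1955657055

[0]=0xbf [1]=0xea [2]=0x21 [3]=0xe9 (little-endian) → word 0xe921eabf
lvl [0+:1] = (word>>0) & 0x1 = 1
state [1+:31] = (word>>1) & 0x7fffffff = 1955657055  ←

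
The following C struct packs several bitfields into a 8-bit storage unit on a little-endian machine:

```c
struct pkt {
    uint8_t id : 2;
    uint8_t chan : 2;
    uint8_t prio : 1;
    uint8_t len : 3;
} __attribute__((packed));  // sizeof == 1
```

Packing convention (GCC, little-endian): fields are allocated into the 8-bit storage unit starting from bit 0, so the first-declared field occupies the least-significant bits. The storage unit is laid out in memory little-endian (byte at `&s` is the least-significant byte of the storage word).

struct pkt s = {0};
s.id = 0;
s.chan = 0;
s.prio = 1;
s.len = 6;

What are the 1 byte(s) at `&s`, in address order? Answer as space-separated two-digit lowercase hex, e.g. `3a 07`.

[0+:2] id=0 & 0x3 = 0x0; word=0x00
[2+:2] chan=0 & 0x3 = 0x0; word=0x00
[4+:1] prio=1 & 0x1 = 0x1; word=0x10
[5+:3] len=6 & 0x7 = 0x6; word=0xd0
word = 0xd0 → little-endian bytes:
  [0]=0xd0

d0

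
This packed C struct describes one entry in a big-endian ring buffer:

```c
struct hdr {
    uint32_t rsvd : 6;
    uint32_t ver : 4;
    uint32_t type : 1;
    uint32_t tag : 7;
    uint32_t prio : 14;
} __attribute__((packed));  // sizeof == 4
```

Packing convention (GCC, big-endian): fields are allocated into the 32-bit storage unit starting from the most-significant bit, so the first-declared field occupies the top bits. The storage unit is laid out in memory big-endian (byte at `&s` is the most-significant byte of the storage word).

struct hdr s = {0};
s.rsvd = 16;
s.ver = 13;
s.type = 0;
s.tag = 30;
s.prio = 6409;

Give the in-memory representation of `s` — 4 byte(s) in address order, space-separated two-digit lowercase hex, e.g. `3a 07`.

43 47 99 09

rsvd (6b) val=16 bits=0x10 at bit 26: 0x40000000
ver (4b) val=13 bits=0xd at bit 22: 0x43400000
type (1b) val=0 bits=0x0 at bit 21: 0x43400000
tag (7b) val=30 bits=0x1e at bit 14: 0x43478000
prio (14b) val=6409 bits=0x1909 at bit 0: 0x43479909
word = 0x43479909 → big-endian bytes:
  [0]=0x43  [1]=0x47  [2]=0x99  [3]=0x09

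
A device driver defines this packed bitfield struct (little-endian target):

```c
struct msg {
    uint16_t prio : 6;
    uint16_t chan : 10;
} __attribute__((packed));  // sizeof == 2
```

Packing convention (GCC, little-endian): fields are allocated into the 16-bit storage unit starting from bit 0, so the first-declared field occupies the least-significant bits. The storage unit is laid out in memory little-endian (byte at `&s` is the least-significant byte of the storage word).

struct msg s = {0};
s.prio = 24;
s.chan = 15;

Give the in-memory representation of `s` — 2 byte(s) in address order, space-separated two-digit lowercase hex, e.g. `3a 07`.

prio:6 = 24 → 0x18 << 0 → word 0x0018
chan:10 = 15 → 0xf << 6 → word 0x03d8
word = 0x03d8 → little-endian bytes:
  [0]=0xd8  [1]=0x03

d8 03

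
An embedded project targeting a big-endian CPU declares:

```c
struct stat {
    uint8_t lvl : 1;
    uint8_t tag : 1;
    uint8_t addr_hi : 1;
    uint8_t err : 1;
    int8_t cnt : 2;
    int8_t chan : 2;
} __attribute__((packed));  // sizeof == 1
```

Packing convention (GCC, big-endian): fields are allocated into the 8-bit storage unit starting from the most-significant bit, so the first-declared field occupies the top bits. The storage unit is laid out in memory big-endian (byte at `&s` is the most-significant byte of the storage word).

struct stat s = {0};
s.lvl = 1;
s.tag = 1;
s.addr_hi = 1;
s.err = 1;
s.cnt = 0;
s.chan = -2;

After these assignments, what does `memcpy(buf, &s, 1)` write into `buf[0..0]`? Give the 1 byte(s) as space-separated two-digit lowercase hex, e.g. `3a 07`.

f2

lvl:1 = 1 → 0x1 << 7 → word 0x80
tag:1 = 1 → 0x1 << 6 → word 0xc0
addr_hi:1 = 1 → 0x1 << 5 → word 0xe0
err:1 = 1 → 0x1 << 4 → word 0xf0
cnt:2 = 0 → 0x0 << 2 → word 0xf0
chan:2 = -2 → 0x2 << 0 → word 0xf2
word = 0xf2 → big-endian bytes:
  [0]=0xf2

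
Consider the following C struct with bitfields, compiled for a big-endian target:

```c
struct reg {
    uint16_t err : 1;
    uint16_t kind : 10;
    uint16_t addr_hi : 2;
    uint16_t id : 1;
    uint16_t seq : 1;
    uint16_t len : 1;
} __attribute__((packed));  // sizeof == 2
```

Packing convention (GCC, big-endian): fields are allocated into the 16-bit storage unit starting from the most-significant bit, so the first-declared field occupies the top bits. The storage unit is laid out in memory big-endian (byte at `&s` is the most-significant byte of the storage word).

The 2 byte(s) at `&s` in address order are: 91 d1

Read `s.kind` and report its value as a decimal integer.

142

[0]=0x91 [1]=0xd1 (big-endian) → word 0x91d1
err:1 @ bit 15 → (0x91d1>>15)&0x1 = 0x1
kind:10 @ bit 5 → (0x91d1>>5)&0x3ff = 0x8e  ←
addr_hi:2 @ bit 3 → (0x91d1>>3)&0x3 = 0x2
id:1 @ bit 2 → (0x91d1>>2)&0x1 = 0x0
seq:1 @ bit 1 → (0x91d1>>1)&0x1 = 0x0
len:1 @ bit 0 → (0x91d1>>0)&0x1 = 0x1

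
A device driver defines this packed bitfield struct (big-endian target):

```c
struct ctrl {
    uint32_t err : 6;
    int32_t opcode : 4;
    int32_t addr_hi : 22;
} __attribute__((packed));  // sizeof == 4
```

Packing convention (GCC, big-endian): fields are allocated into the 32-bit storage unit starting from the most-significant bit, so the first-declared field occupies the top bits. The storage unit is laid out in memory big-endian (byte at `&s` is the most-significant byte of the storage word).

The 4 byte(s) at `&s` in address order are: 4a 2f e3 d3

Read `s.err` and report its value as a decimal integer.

[0]=0x4a [1]=0x2f [2]=0xe3 [3]=0xd3 (big-endian) → word 0x4a2fe3d3
err:6 @ bit 26 → (0x4a2fe3d3>>26)&0x3f = 0x12  ←
opcode:4 @ bit 22 → (0x4a2fe3d3>>22)&0xf = 0x8
addr_hi:22 @ bit 0 → (0x4a2fe3d3>>0)&0x3fffff = 0x2fe3d3

18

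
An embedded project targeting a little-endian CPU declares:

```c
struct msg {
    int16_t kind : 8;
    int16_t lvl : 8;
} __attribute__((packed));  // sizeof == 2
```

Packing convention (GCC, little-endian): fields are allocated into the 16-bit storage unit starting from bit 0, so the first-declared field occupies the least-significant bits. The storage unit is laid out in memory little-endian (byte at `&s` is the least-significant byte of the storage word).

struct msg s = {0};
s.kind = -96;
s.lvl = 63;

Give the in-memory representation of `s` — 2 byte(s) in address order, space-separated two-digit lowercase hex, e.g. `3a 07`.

kind (8b) val=-96 bits=0xa0 at bit 0: 0x00a0
lvl (8b) val=63 bits=0x3f at bit 8: 0x3fa0
word = 0x3fa0 → little-endian bytes:
  [0]=0xa0  [1]=0x3f

a0 3f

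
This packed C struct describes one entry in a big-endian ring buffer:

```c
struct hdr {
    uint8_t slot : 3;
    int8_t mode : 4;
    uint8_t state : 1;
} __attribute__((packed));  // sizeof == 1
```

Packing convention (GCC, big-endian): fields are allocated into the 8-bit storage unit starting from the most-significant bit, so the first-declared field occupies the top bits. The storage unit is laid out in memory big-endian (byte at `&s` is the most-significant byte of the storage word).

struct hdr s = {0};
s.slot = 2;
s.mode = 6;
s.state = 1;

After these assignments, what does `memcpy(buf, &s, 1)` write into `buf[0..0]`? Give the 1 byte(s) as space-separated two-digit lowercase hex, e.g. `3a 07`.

4d

[5+:3] slot=2 & 0x7 = 0x2; word=0x40
[1+:4] mode=6 & 0xf = 0x6; word=0x4c
[0+:1] state=1 & 0x1 = 0x1; word=0x4d
word = 0x4d → big-endian bytes:
  [0]=0x4d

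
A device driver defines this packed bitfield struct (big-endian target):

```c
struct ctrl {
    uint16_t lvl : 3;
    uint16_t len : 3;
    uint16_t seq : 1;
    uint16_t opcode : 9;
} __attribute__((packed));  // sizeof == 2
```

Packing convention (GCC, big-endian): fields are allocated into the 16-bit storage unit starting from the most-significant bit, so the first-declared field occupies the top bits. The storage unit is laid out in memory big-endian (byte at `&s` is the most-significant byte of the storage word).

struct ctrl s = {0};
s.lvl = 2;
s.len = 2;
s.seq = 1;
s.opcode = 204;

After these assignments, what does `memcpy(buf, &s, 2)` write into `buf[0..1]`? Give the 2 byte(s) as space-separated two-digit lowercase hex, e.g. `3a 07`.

lvl (3b) val=2 bits=0x2 at bit 13: 0x4000
len (3b) val=2 bits=0x2 at bit 10: 0x4800
seq (1b) val=1 bits=0x1 at bit 9: 0x4a00
opcode (9b) val=204 bits=0xcc at bit 0: 0x4acc
word = 0x4acc → big-endian bytes:
  [0]=0x4a  [1]=0xcc

4a cc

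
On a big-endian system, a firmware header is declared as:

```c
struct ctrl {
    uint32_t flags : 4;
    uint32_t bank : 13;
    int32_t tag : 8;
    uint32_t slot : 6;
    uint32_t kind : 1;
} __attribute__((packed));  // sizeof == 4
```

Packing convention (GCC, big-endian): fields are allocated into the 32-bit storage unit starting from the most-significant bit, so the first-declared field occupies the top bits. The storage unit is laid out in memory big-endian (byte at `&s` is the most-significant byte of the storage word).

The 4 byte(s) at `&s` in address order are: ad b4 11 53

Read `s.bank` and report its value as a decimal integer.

[0]=0xad [1]=0xb4 [2]=0x11 [3]=0x53 (big-endian) → word 0xadb41153
flags [28+:4] = (word>>28) & 0xf = 10
bank [15+:13] = (word>>15) & 0x1fff = 7016  ←
tag [7+:8] = (word>>7) & 0xff = 34
slot [1+:6] = (word>>1) & 0x3f = 41
kind [0+:1] = (word>>0) & 0x1 = 1

7016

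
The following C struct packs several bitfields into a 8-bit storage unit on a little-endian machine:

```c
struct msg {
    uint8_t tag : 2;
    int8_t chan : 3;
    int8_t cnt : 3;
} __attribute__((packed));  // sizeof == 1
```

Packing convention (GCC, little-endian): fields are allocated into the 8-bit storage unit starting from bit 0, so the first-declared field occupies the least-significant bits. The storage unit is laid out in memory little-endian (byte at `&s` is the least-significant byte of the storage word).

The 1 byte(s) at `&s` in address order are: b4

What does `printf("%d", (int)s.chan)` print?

[0]=0xb4 (little-endian) → word 0xb4
tag [0+:2] = (word>>0) & 0x3 = 0
chan [2+:3] = (word>>2) & 0x7 = 5  ←
cnt [5+:3] = (word>>5) & 0x7 = 5
chan signed 3b, MSB=1: 5 - 8 = -3

-3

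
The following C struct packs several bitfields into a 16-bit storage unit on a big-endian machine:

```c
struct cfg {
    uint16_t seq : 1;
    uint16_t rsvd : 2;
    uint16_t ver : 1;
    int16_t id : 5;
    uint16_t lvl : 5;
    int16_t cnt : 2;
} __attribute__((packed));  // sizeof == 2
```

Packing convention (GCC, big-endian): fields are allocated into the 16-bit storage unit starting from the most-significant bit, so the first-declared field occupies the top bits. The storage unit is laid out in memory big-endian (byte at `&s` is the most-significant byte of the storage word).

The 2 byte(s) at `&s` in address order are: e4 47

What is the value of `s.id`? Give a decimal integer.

8

[0]=0xe4 [1]=0x47 (big-endian) → word 0xe447
seq:1 @ bit 15 → (0xe447>>15)&0x1 = 0x1
rsvd:2 @ bit 13 → (0xe447>>13)&0x3 = 0x3
ver:1 @ bit 12 → (0xe447>>12)&0x1 = 0x0
id:5 @ bit 7 → (0xe447>>7)&0x1f = 0x8  ←
lvl:5 @ bit 2 → (0xe447>>2)&0x1f = 0x11
cnt:2 @ bit 0 → (0xe447>>0)&0x3 = 0x3
id signed 5b, MSB=0: value = 8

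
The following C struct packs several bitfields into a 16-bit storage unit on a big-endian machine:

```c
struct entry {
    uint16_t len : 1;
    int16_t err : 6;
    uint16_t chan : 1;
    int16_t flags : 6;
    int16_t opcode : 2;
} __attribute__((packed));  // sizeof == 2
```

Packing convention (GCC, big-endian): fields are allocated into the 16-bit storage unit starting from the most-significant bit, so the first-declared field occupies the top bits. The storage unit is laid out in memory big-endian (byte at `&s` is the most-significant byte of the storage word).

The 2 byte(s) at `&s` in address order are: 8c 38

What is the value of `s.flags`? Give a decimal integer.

14

[0]=0x8c [1]=0x38 (big-endian) → word 0x8c38
len [15+:1] = (word>>15) & 0x1 = 1
err [9+:6] = (word>>9) & 0x3f = 6
chan [8+:1] = (word>>8) & 0x1 = 0
flags [2+:6] = (word>>2) & 0x3f = 14  ←
opcode [0+:2] = (word>>0) & 0x3 = 0
flags signed 6b, MSB=0: value = 14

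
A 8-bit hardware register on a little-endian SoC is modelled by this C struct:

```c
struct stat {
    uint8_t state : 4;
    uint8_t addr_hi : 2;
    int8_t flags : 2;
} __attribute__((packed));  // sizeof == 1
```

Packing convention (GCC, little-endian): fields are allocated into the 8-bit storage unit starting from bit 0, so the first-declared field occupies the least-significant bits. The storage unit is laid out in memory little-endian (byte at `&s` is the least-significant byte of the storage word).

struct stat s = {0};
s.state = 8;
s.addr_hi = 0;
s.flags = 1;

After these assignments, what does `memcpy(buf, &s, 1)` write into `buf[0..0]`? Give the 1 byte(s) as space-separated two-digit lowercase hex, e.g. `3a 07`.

[0+:4] state=8 & 0xf = 0x8; word=0x08
[4+:2] addr_hi=0 & 0x3 = 0x0; word=0x08
[6+:2] flags=1 & 0x3 = 0x1; word=0x48
word = 0x48 → little-endian bytes:
  [0]=0x48

48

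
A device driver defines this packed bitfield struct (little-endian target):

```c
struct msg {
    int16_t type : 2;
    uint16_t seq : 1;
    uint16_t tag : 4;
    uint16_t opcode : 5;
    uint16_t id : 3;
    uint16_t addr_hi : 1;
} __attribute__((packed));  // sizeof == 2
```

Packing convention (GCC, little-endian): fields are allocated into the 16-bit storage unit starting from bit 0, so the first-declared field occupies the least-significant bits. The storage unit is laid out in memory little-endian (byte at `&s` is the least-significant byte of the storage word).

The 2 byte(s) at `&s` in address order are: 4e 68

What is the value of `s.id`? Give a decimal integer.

6

[0]=0x4e [1]=0x68 (little-endian) → word 0x684e
type [0+:2] = (word>>0) & 0x3 = 2
seq [2+:1] = (word>>2) & 0x1 = 1
tag [3+:4] = (word>>3) & 0xf = 9
opcode [7+:5] = (word>>7) & 0x1f = 16
id [12+:3] = (word>>12) & 0x7 = 6  ←
addr_hi [15+:1] = (word>>15) & 0x1 = 0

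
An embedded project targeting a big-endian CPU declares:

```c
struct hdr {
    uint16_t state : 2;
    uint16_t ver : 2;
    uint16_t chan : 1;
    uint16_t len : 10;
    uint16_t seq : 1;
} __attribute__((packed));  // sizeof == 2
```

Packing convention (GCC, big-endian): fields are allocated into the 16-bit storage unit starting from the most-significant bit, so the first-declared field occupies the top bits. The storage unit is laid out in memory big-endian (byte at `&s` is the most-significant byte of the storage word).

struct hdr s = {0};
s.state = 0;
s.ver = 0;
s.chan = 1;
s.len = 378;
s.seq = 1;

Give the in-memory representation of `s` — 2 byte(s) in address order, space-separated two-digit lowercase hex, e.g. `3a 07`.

0a f5

state:2 = 0 → 0x0 << 14 → word 0x0000
ver:2 = 0 → 0x0 << 12 → word 0x0000
chan:1 = 1 → 0x1 << 11 → word 0x0800
len:10 = 378 → 0x17a << 1 → word 0x0af4
seq:1 = 1 → 0x1 << 0 → word 0x0af5
word = 0x0af5 → big-endian bytes:
  [0]=0x0a  [1]=0xf5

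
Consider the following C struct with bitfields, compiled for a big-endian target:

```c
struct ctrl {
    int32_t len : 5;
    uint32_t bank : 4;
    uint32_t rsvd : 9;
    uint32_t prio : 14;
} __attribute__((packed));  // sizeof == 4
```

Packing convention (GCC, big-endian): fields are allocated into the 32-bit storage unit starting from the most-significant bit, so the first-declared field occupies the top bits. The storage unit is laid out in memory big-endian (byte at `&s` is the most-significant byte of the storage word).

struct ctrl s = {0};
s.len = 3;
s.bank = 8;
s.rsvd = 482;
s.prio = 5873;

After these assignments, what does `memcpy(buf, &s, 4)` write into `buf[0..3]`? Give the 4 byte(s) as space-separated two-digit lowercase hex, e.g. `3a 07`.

1c 78 96 f1

len (5b) val=3 bits=0x3 at bit 27: 0x18000000
bank (4b) val=8 bits=0x8 at bit 23: 0x1c000000
rsvd (9b) val=482 bits=0x1e2 at bit 14: 0x1c788000
prio (14b) val=5873 bits=0x16f1 at bit 0: 0x1c7896f1
word = 0x1c7896f1 → big-endian bytes:
  [0]=0x1c  [1]=0x78  [2]=0x96  [3]=0xf1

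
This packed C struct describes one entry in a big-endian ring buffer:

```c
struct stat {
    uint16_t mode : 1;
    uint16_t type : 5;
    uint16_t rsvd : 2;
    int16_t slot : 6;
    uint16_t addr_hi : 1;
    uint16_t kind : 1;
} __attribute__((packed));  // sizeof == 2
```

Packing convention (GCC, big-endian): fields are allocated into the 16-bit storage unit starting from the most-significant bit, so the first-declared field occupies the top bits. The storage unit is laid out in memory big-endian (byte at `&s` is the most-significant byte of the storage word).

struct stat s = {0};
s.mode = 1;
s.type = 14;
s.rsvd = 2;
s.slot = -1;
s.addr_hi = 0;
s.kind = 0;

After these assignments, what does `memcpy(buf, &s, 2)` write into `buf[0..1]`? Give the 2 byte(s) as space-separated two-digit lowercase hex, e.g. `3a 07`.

[15+:1] mode=1 & 0x1 = 0x1; word=0x8000
[10+:5] type=14 & 0x1f = 0xe; word=0xb800
[8+:2] rsvd=2 & 0x3 = 0x2; word=0xba00
[2+:6] slot=-1 & 0x3f = 0x3f; word=0xbafc
[1+:1] addr_hi=0 & 0x1 = 0x0; word=0xbafc
[0+:1] kind=0 & 0x1 = 0x0; word=0xbafc
word = 0xbafc → big-endian bytes:
  [0]=0xba  [1]=0xfc

ba fc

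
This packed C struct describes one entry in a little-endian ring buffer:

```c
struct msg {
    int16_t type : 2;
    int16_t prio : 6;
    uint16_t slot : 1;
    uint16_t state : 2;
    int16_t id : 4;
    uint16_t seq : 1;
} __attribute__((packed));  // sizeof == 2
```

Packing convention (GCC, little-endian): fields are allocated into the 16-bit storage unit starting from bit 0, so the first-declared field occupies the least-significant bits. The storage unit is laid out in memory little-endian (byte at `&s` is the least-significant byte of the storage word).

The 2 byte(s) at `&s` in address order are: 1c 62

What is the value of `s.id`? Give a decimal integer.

[0]=0x1c [1]=0x62 (little-endian) → word 0x621c
type:2 @ bit 0 → (0x621c>>0)&0x3 = 0x0
prio:6 @ bit 2 → (0x621c>>2)&0x3f = 0x7
slot:1 @ bit 8 → (0x621c>>8)&0x1 = 0x0
state:2 @ bit 9 → (0x621c>>9)&0x3 = 0x1
id:4 @ bit 11 → (0x621c>>11)&0xf = 0xc  ←
seq:1 @ bit 15 → (0x621c>>15)&0x1 = 0x0
id signed 4b, MSB=1: 12 - 16 = -4

-4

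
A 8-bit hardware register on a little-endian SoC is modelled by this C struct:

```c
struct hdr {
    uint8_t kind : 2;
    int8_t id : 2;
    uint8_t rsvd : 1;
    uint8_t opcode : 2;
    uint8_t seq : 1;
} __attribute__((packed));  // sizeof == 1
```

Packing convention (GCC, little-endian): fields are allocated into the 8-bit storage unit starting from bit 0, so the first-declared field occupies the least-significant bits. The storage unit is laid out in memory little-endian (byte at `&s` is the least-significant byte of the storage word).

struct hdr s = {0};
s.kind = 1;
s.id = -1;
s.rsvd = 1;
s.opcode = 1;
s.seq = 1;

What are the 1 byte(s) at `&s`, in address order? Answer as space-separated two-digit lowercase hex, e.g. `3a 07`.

[0+:2] kind=1 & 0x3 = 0x1; word=0x01
[2+:2] id=-1 & 0x3 = 0x3; word=0x0d
[4+:1] rsvd=1 & 0x1 = 0x1; word=0x1d
[5+:2] opcode=1 & 0x3 = 0x1; word=0x3d
[7+:1] seq=1 & 0x1 = 0x1; word=0xbd
word = 0xbd → little-endian bytes:
  [0]=0xbd

bd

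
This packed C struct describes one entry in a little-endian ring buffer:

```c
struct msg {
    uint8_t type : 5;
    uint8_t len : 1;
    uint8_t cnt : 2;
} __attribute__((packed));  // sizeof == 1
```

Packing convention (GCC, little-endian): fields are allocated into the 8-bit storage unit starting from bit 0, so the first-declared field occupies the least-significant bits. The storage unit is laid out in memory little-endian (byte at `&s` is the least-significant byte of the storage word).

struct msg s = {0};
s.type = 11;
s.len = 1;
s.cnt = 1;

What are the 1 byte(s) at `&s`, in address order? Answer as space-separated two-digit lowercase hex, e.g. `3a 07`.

type:5 = 11 → 0xb << 0 → word 0x0b
len:1 = 1 → 0x1 << 5 → word 0x2b
cnt:2 = 1 → 0x1 << 6 → word 0x6b
word = 0x6b → little-endian bytes:
  [0]=0x6b

6b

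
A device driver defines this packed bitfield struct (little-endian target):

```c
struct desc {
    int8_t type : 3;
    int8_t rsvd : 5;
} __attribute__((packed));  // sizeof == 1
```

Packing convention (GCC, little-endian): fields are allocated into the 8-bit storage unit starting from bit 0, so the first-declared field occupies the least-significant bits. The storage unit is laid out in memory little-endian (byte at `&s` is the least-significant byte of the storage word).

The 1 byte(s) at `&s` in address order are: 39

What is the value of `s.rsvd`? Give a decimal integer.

[0]=0x39 (little-endian) → word 0x39
type:3 @ bit 0 → (0x39>>0)&0x7 = 0x1
rsvd:5 @ bit 3 → (0x39>>3)&0x1f = 0x7  ←
rsvd signed 5b, MSB=0: value = 7

7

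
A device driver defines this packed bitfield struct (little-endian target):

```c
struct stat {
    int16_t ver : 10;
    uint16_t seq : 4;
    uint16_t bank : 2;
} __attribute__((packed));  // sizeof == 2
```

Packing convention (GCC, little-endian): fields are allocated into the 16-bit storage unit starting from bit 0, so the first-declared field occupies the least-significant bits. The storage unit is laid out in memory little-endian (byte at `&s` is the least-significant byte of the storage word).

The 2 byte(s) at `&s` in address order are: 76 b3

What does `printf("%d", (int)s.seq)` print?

12

[0]=0x76 [1]=0xb3 (little-endian) → word 0xb376
ver [0+:10] = (word>>0) & 0x3ff = 886
seq [10+:4] = (word>>10) & 0xf = 12  ←
bank [14+:2] = (word>>14) & 0x3 = 2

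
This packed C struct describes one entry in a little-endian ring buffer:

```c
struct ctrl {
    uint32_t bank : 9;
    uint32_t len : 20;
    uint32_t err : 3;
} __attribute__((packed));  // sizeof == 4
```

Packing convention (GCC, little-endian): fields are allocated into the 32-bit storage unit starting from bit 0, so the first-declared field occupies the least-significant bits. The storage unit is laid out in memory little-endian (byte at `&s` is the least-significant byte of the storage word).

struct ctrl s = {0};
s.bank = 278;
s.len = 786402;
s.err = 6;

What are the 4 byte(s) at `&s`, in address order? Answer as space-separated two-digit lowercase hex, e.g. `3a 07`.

bank:9 = 278 → 0x116 << 0 → word 0x00000116
len:20 = 786402 → 0xbffe2 << 9 → word 0x17ffc516
err:3 = 6 → 0x6 << 29 → word 0xd7ffc516
word = 0xd7ffc516 → little-endian bytes:
  [0]=0x16  [1]=0xc5  [2]=0xff  [3]=0xd7

16 c5 ff d7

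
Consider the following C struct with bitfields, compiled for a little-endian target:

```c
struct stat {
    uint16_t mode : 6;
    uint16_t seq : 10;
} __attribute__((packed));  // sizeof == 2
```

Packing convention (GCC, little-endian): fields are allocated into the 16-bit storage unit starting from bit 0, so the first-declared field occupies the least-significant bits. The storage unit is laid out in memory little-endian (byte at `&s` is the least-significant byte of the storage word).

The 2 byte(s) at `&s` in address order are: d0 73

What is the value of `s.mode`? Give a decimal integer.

[0]=0xd0 [1]=0x73 (little-endian) → word 0x73d0
mode:6 @ bit 0 → (0x73d0>>0)&0x3f = 0x10  ←
seq:10 @ bit 6 → (0x73d0>>6)&0x3ff = 0x1cf

16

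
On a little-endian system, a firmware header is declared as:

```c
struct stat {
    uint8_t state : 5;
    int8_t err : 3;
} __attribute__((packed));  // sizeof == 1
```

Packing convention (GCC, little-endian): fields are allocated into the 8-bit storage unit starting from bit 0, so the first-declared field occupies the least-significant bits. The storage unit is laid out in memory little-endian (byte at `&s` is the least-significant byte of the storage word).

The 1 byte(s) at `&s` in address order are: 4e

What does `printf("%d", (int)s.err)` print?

2

[0]=0x4e (little-endian) → word 0x4e
state:5 @ bit 0 → (0x4e>>0)&0x1f = 0xe
err:3 @ bit 5 → (0x4e>>5)&0x7 = 0x2  ←
err signed 3b, MSB=0: value = 2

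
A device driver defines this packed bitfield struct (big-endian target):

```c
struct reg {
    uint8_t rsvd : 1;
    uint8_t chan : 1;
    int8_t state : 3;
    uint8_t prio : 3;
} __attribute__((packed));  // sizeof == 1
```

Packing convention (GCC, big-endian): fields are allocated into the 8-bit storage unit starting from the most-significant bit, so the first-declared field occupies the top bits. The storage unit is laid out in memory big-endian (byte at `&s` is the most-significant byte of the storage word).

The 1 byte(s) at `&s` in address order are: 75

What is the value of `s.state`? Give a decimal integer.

[0]=0x75 (big-endian) → word 0x75
rsvd:1 @ bit 7 → (0x75>>7)&0x1 = 0x0
chan:1 @ bit 6 → (0x75>>6)&0x1 = 0x1
state:3 @ bit 3 → (0x75>>3)&0x7 = 0x6  ←
prio:3 @ bit 0 → (0x75>>0)&0x7 = 0x5
state signed 3b, MSB=1: 6 - 8 = -2

-2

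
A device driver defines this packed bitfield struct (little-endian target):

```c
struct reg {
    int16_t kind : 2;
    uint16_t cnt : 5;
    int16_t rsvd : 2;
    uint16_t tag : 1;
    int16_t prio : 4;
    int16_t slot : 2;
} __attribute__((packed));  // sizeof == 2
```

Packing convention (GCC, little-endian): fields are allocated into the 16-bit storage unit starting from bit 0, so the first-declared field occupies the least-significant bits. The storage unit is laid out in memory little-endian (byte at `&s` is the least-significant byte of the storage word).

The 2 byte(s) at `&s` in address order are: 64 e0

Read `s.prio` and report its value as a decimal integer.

-8

[0]=0x64 [1]=0xe0 (little-endian) → word 0xe064
kind:2 @ bit 0 → (0xe064>>0)&0x3 = 0x0
cnt:5 @ bit 2 → (0xe064>>2)&0x1f = 0x19
rsvd:2 @ bit 7 → (0xe064>>7)&0x3 = 0x0
tag:1 @ bit 9 → (0xe064>>9)&0x1 = 0x0
prio:4 @ bit 10 → (0xe064>>10)&0xf = 0x8  ←
slot:2 @ bit 14 → (0xe064>>14)&0x3 = 0x3
prio signed 4b, MSB=1: 8 - 16 = -8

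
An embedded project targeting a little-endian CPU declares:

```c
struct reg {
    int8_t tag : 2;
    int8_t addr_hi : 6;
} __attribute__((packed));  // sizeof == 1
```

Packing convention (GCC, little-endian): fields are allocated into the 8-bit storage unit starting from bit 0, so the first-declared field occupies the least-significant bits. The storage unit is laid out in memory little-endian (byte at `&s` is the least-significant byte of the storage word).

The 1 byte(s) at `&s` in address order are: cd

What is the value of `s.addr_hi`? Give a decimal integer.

[0]=0xcd (little-endian) → word 0xcd
tag [0+:2] = (word>>0) & 0x3 = 1
addr_hi [2+:6] = (word>>2) & 0x3f = 51  ←
addr_hi signed 6b, MSB=1: 51 - 64 = -13

-13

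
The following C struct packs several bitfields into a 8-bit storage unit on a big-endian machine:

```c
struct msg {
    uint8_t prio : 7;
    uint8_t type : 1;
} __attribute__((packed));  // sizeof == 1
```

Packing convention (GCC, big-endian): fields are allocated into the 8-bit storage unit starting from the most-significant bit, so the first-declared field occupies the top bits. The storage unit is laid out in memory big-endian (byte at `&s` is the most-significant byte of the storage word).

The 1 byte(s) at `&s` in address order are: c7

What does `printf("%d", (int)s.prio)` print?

99

[0]=0xc7 (big-endian) → word 0xc7
prio [1+:7] = (word>>1) & 0x7f = 99  ←
type [0+:1] = (word>>0) & 0x1 = 1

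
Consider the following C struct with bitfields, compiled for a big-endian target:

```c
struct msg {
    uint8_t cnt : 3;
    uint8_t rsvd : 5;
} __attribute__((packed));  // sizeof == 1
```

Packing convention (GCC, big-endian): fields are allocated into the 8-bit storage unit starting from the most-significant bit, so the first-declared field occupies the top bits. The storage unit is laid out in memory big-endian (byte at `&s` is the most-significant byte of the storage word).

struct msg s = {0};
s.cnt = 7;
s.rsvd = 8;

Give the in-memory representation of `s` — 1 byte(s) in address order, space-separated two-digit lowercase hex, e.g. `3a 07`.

e8

[5+:3] cnt=7 & 0x7 = 0x7; word=0xe0
[0+:5] rsvd=8 & 0x1f = 0x8; word=0xe8
word = 0xe8 → big-endian bytes:
  [0]=0xe8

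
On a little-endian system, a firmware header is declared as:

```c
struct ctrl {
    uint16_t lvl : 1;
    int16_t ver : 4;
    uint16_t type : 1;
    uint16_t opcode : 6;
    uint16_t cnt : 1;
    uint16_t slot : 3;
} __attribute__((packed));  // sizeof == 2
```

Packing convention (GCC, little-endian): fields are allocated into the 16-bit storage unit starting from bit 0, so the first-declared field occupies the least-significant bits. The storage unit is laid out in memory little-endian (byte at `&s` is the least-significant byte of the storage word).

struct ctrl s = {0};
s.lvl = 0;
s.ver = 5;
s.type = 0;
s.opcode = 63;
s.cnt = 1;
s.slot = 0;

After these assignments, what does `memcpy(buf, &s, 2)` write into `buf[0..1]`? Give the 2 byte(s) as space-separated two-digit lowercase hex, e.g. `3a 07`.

ca 1f

lvl:1 = 0 → 0x0 << 0 → word 0x0000
ver:4 = 5 → 0x5 << 1 → word 0x000a
type:1 = 0 → 0x0 << 5 → word 0x000a
opcode:6 = 63 → 0x3f << 6 → word 0x0fca
cnt:1 = 1 → 0x1 << 12 → word 0x1fca
slot:3 = 0 → 0x0 << 13 → word 0x1fca
word = 0x1fca → little-endian bytes:
  [0]=0xca  [1]=0x1f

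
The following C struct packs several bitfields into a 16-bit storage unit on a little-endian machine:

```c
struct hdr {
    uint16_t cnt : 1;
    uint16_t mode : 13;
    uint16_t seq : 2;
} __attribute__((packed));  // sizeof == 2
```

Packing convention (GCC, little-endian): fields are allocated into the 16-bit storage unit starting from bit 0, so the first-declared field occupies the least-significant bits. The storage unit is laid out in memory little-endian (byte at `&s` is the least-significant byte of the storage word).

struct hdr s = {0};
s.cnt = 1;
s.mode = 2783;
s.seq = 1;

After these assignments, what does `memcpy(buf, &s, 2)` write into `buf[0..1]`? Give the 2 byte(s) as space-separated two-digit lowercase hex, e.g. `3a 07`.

bf 55

cnt:1 = 1 → 0x1 << 0 → word 0x0001
mode:13 = 2783 → 0xadf << 1 → word 0x15bf
seq:2 = 1 → 0x1 << 14 → word 0x55bf
word = 0x55bf → little-endian bytes:
  [0]=0xbf  [1]=0x55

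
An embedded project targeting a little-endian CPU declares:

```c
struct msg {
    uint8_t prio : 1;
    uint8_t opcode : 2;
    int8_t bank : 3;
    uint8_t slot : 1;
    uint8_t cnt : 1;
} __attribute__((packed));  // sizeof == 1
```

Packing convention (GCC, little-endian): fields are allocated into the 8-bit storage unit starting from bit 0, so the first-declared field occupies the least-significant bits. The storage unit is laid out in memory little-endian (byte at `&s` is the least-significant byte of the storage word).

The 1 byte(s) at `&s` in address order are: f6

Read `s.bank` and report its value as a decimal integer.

-2

[0]=0xf6 (little-endian) → word 0xf6
prio:1 @ bit 0 → (0xf6>>0)&0x1 = 0x0
opcode:2 @ bit 1 → (0xf6>>1)&0x3 = 0x3
bank:3 @ bit 3 → (0xf6>>3)&0x7 = 0x6  ←
slot:1 @ bit 6 → (0xf6>>6)&0x1 = 0x1
cnt:1 @ bit 7 → (0xf6>>7)&0x1 = 0x1
bank signed 3b, MSB=1: 6 - 8 = -2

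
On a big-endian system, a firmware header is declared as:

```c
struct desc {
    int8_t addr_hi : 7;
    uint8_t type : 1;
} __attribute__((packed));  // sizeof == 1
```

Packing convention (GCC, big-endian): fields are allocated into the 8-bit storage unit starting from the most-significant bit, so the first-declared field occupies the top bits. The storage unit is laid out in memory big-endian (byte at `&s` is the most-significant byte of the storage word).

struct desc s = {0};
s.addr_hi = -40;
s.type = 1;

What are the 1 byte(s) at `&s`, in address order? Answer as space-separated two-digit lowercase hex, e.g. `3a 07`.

addr_hi:7 = -40 → 0x58 << 1 → word 0xb0
type:1 = 1 → 0x1 << 0 → word 0xb1
word = 0xb1 → big-endian bytes:
  [0]=0xb1

b1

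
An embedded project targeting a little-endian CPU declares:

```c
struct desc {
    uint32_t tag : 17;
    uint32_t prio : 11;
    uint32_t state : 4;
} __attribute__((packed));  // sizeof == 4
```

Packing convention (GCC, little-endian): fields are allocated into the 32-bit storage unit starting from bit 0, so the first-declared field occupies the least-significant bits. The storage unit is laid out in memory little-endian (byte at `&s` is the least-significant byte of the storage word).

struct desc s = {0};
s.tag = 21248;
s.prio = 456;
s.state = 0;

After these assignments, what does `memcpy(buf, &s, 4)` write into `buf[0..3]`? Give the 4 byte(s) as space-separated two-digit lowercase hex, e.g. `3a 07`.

[0+:17] tag=21248 & 0x1ffff = 0x5300; word=0x00005300
[17+:11] prio=456 & 0x7ff = 0x1c8; word=0x03905300
[28+:4] state=0 & 0xf = 0x0; word=0x03905300
word = 0x03905300 → little-endian bytes:
  [0]=0x00  [1]=0x53  [2]=0x90  [3]=0x03

00 53 90 03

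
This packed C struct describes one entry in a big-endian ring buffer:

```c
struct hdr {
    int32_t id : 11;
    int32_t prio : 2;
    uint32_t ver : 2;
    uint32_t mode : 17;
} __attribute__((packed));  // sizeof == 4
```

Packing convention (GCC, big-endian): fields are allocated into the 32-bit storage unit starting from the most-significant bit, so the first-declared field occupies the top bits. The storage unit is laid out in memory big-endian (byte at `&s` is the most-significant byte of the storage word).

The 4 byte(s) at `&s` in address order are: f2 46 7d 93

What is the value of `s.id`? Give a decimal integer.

-110

[0]=0xf2 [1]=0x46 [2]=0x7d [3]=0x93 (big-endian) → word 0xf2467d93
id:11 @ bit 21 → (0xf2467d93>>21)&0x7ff = 0x792  ←
prio:2 @ bit 19 → (0xf2467d93>>19)&0x3 = 0x0
ver:2 @ bit 17 → (0xf2467d93>>17)&0x3 = 0x3
mode:17 @ bit 0 → (0xf2467d93>>0)&0x1ffff = 0x7d93
id signed 11b, MSB=1: 1938 - 2048 = -110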